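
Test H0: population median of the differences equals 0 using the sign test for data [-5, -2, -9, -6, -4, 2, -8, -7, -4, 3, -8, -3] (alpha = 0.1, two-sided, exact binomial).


Step 1: Discard zero differences. Original n = 12; n_eff = number of nonzero differences = 12.
Nonzero differences (with sign): -5, -2, -9, -6, -4, +2, -8, -7, -4, +3, -8, -3
Step 2: Count signs: positive = 2, negative = 10.
Step 3: Under H0: P(positive) = 0.5, so the number of positives S ~ Bin(12, 0.5).
Step 4: Two-sided exact p-value = sum of Bin(12,0.5) probabilities at or below the observed probability = 0.038574.
Step 5: alpha = 0.1. reject H0.

n_eff = 12, pos = 2, neg = 10, p = 0.038574, reject H0.


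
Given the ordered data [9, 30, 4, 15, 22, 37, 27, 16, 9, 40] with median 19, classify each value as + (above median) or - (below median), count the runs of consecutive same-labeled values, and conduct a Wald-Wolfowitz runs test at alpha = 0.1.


Step 1: Compute median = 19; label A = above, B = below.
Labels in order: BABBAAABBA  (n_A = 5, n_B = 5)
Step 2: Count runs R = 6.
Step 3: Under H0 (random ordering), E[R] = 2*n_A*n_B/(n_A+n_B) + 1 = 2*5*5/10 + 1 = 6.0000.
        Var[R] = 2*n_A*n_B*(2*n_A*n_B - n_A - n_B) / ((n_A+n_B)^2 * (n_A+n_B-1)) = 2000/900 = 2.2222.
        SD[R] = 1.4907.
Step 4: R = E[R], so z = 0 with no continuity correction.
Step 5: Two-sided p-value via normal approximation = 2*(1 - Phi(|z|)) = 1.000000.
Step 6: alpha = 0.1. fail to reject H0.

R = 6, z = 0.0000, p = 1.000000, fail to reject H0.


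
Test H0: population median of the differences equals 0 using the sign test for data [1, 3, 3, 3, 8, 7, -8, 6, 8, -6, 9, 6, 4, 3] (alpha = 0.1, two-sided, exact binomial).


Step 1: Discard zero differences. Original n = 14; n_eff = number of nonzero differences = 14.
Nonzero differences (with sign): +1, +3, +3, +3, +8, +7, -8, +6, +8, -6, +9, +6, +4, +3
Step 2: Count signs: positive = 12, negative = 2.
Step 3: Under H0: P(positive) = 0.5, so the number of positives S ~ Bin(14, 0.5).
Step 4: Two-sided exact p-value = sum of Bin(14,0.5) probabilities at or below the observed probability = 0.012939.
Step 5: alpha = 0.1. reject H0.

n_eff = 14, pos = 12, neg = 2, p = 0.012939, reject H0.


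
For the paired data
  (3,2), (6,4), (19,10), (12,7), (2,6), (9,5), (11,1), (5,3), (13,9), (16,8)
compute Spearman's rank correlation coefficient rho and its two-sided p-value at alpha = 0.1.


Step 1: Rank x and y separately (midranks; no ties here).
rank(x): 3->2, 6->4, 19->10, 12->7, 2->1, 9->5, 11->6, 5->3, 13->8, 16->9
rank(y): 2->2, 4->4, 10->10, 7->7, 6->6, 5->5, 1->1, 3->3, 9->9, 8->8
Step 2: d_i = R_x(i) - R_y(i); compute d_i^2.
  (2-2)^2=0, (4-4)^2=0, (10-10)^2=0, (7-7)^2=0, (1-6)^2=25, (5-5)^2=0, (6-1)^2=25, (3-3)^2=0, (8-9)^2=1, (9-8)^2=1
sum(d^2) = 52.
Step 3: rho = 1 - 6*52 / (10*(10^2 - 1)) = 1 - 312/990 = 0.684848.
Step 4: Under H0, t = rho * sqrt((n-2)/(1-rho^2)) = 2.6583 ~ t(8).
Step 5: Two-sided p-value from the t-distribution with 8 df = 0.028883.
Step 6: alpha = 0.1. reject H0.

rho = 0.6848, p = 0.028883, reject H0 at alpha = 0.1.


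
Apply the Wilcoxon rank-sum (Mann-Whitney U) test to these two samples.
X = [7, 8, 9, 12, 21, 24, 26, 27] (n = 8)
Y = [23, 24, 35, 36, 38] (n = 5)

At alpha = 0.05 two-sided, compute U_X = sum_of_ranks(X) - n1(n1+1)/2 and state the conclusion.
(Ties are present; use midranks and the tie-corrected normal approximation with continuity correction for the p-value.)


Step 1: Combine and sort all 13 observations; assign midranks.
sorted (value, group): (7,X), (8,X), (9,X), (12,X), (21,X), (23,Y), (24,X), (24,Y), (26,X), (27,X), (35,Y), (36,Y), (38,Y)
ranks: 7->1, 8->2, 9->3, 12->4, 21->5, 23->6, 24->7.5, 24->7.5, 26->9, 27->10, 35->11, 36->12, 38->13
Step 2: Rank sum for X: R1 = 1 + 2 + 3 + 4 + 5 + 7.5 + 9 + 10 = 41.5.
Step 3: U_X = R1 - n1(n1+1)/2 = 41.5 - 8*9/2 = 41.5 - 36 = 5.5.
       U_Y = n1*n2 - U_X = 40 - 5.5 = 34.5.
Step 4: Ties are present, so use the tie-corrected normal approximation (with continuity correction) for the p-value.
Step 5: p-value = 0.040149; compare to alpha = 0.05. reject H0.

U_X = 5.5, p = 0.040149, reject H0 at alpha = 0.05.


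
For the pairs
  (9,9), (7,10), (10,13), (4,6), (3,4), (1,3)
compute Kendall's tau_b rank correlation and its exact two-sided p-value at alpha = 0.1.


Step 1: Enumerate the 15 unordered pairs (i,j) with i<j and classify each by sign(x_j-x_i) * sign(y_j-y_i).
  (1,2):dx=-2,dy=+1->D; (1,3):dx=+1,dy=+4->C; (1,4):dx=-5,dy=-3->C; (1,5):dx=-6,dy=-5->C
  (1,6):dx=-8,dy=-6->C; (2,3):dx=+3,dy=+3->C; (2,4):dx=-3,dy=-4->C; (2,5):dx=-4,dy=-6->C
  (2,6):dx=-6,dy=-7->C; (3,4):dx=-6,dy=-7->C; (3,5):dx=-7,dy=-9->C; (3,6):dx=-9,dy=-10->C
  (4,5):dx=-1,dy=-2->C; (4,6):dx=-3,dy=-3->C; (5,6):dx=-2,dy=-1->C
Step 2: C = 14, D = 1, total pairs = 15.
Step 3: tau = (C - D)/(n(n-1)/2) = (14 - 1)/15 = 0.866667.
Step 4: Exact two-sided p-value (enumerate n! = 720 permutations of y under H0): p = 0.016667.
Step 5: alpha = 0.1. reject H0.

tau_b = 0.8667 (C=14, D=1), p = 0.016667, reject H0.


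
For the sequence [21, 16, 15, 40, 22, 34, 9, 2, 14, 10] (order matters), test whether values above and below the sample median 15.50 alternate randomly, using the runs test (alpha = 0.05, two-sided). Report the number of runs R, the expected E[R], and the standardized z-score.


Step 1: Compute median = 15.50; label A = above, B = below.
Labels in order: AABAAABBBB  (n_A = 5, n_B = 5)
Step 2: Count runs R = 4.
Step 3: Under H0 (random ordering), E[R] = 2*n_A*n_B/(n_A+n_B) + 1 = 2*5*5/10 + 1 = 6.0000.
        Var[R] = 2*n_A*n_B*(2*n_A*n_B - n_A - n_B) / ((n_A+n_B)^2 * (n_A+n_B-1)) = 2000/900 = 2.2222.
        SD[R] = 1.4907.
Step 4: Continuity-corrected z = (R + 0.5 - E[R]) / SD[R] = (4 + 0.5 - 6.0000) / 1.4907 = -1.0062.
Step 5: Two-sided p-value via normal approximation = 2*(1 - Phi(|z|)) = 0.314305.
Step 6: alpha = 0.05. fail to reject H0.

R = 4, z = -1.0062, p = 0.314305, fail to reject H0.


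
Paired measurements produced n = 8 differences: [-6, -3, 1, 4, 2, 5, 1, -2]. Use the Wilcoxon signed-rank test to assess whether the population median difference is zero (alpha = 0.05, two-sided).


Step 1: Drop any zero differences (none here) and take |d_i|.
|d| = [6, 3, 1, 4, 2, 5, 1, 2]
Step 2: Midrank |d_i| (ties get averaged ranks).
ranks: |6|->8, |3|->5, |1|->1.5, |4|->6, |2|->3.5, |5|->7, |1|->1.5, |2|->3.5
Step 3: Attach original signs; sum ranks with positive sign and with negative sign.
W+ = 1.5 + 6 + 3.5 + 7 + 1.5 = 19.5
W- = 8 + 5 + 3.5 = 16.5
(Check: W+ + W- = 36 should equal n(n+1)/2 = 36.)
Step 4: Test statistic W = min(W+, W-) = 16.5.
Step 5: Ties in |d|, so use the tie-corrected normal approximation.
        E[W] = n(n+1)/4 = 8*9/4 = 18.
        Tie groups: |d|=1 (t=2), |d|=2 (t=2); sum(t^3 - t) = 12.
        Var[W] = n(n+1)(2n+1)/24 - sum(t^3-t)/48 = 1224/24 - 12/48 = 50.75.
        z = (W - E[W]) / sqrt(Var[W]) = (16.5 - 18) / 7.1239 = -0.2106.
        Two-sided p = 2*Phi(z) = 0.833232.
Step 6: alpha = 0.05. fail to reject H0.

W+ = 19.5, W- = 16.5, W = min = 16.5, p = 0.833232, fail to reject H0.


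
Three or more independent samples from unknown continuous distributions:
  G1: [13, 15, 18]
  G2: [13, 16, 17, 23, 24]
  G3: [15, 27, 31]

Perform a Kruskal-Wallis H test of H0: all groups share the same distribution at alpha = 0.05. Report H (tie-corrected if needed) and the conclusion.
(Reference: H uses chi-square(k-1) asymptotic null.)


Step 1: Combine all N = 11 observations and assign midranks.
sorted (value, group, rank): (13,G1,1.5), (13,G2,1.5), (15,G1,3.5), (15,G3,3.5), (16,G2,5), (17,G2,6), (18,G1,7), (23,G2,8), (24,G2,9), (27,G3,10), (31,G3,11)
Step 2: Sum ranks within each group.
R_1 = 12 (n_1 = 3)
R_2 = 29.5 (n_2 = 5)
R_3 = 24.5 (n_3 = 3)
Step 3: H = 12/(N(N+1)) * sum(R_i^2/n_i) - 3(N+1)
     = 12/(11*12) * (12^2/3 + 29.5^2/5 + 24.5^2/3) - 3*12
     = 0.090909 * 422.133 - 36
     = 2.375758.
Step 4: Ties present; correction factor C = 1 - 12/(11^3 - 11) = 0.990909. Corrected H = 2.375758 / 0.990909 = 2.397554.
Step 5: Under H0, H ~ chi^2(2); p-value = 0.301563.
Step 6: alpha = 0.05. fail to reject H0.

H = 2.3976, df = 2, p = 0.301563, fail to reject H0.


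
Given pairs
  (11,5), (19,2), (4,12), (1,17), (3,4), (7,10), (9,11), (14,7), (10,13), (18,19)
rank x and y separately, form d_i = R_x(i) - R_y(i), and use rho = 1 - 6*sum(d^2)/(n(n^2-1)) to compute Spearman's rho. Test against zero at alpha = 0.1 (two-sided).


Step 1: Rank x and y separately (midranks; no ties here).
rank(x): 11->7, 19->10, 4->3, 1->1, 3->2, 7->4, 9->5, 14->8, 10->6, 18->9
rank(y): 5->3, 2->1, 12->7, 17->9, 4->2, 10->5, 11->6, 7->4, 13->8, 19->10
Step 2: d_i = R_x(i) - R_y(i); compute d_i^2.
  (7-3)^2=16, (10-1)^2=81, (3-7)^2=16, (1-9)^2=64, (2-2)^2=0, (4-5)^2=1, (5-6)^2=1, (8-4)^2=16, (6-8)^2=4, (9-10)^2=1
sum(d^2) = 200.
Step 3: rho = 1 - 6*200 / (10*(10^2 - 1)) = 1 - 1200/990 = -0.212121.
Step 4: Under H0, t = rho * sqrt((n-2)/(1-rho^2)) = -0.6139 ~ t(8).
Step 5: Two-sided p-value from the t-distribution with 8 df = 0.556306.
Step 6: alpha = 0.1. fail to reject H0.

rho = -0.2121, p = 0.556306, fail to reject H0 at alpha = 0.1.


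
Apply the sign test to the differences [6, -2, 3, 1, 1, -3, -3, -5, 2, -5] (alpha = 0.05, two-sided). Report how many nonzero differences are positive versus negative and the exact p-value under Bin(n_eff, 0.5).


Step 1: Discard zero differences. Original n = 10; n_eff = number of nonzero differences = 10.
Nonzero differences (with sign): +6, -2, +3, +1, +1, -3, -3, -5, +2, -5
Step 2: Count signs: positive = 5, negative = 5.
Step 3: Under H0: P(positive) = 0.5, so the number of positives S ~ Bin(10, 0.5).
Step 4: Two-sided exact p-value = sum of Bin(10,0.5) probabilities at or below the observed probability = 1.000000.
Step 5: alpha = 0.05. fail to reject H0.

n_eff = 10, pos = 5, neg = 5, p = 1.000000, fail to reject H0.


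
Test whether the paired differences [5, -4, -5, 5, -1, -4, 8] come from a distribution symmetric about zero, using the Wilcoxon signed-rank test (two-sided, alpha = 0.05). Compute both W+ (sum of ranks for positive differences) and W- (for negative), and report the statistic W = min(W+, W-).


Step 1: Drop any zero differences (none here) and take |d_i|.
|d| = [5, 4, 5, 5, 1, 4, 8]
Step 2: Midrank |d_i| (ties get averaged ranks).
ranks: |5|->5, |4|->2.5, |5|->5, |5|->5, |1|->1, |4|->2.5, |8|->7
Step 3: Attach original signs; sum ranks with positive sign and with negative sign.
W+ = 5 + 5 + 7 = 17
W- = 2.5 + 5 + 1 + 2.5 = 11
(Check: W+ + W- = 28 should equal n(n+1)/2 = 28.)
Step 4: Test statistic W = min(W+, W-) = 11.
Step 5: Ties in |d|, so use the tie-corrected normal approximation.
        E[W] = n(n+1)/4 = 7*8/4 = 14.
        Tie groups: |d|=4 (t=2), |d|=5 (t=3); sum(t^3 - t) = 30.
        Var[W] = n(n+1)(2n+1)/24 - sum(t^3-t)/48 = 840/24 - 30/48 = 34.375.
        z = (W - E[W]) / sqrt(Var[W]) = (11 - 14) / 5.8630 = -0.5117.
        Two-sided p = 2*Phi(z) = 0.608874.
Step 6: alpha = 0.05. fail to reject H0.

W+ = 17, W- = 11, W = min = 11, p = 0.608874, fail to reject H0.


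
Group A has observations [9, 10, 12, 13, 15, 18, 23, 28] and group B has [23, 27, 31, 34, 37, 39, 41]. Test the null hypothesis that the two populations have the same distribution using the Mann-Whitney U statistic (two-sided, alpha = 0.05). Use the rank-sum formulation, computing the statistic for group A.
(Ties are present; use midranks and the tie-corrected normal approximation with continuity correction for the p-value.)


Step 1: Combine and sort all 15 observations; assign midranks.
sorted (value, group): (9,X), (10,X), (12,X), (13,X), (15,X), (18,X), (23,X), (23,Y), (27,Y), (28,X), (31,Y), (34,Y), (37,Y), (39,Y), (41,Y)
ranks: 9->1, 10->2, 12->3, 13->4, 15->5, 18->6, 23->7.5, 23->7.5, 27->9, 28->10, 31->11, 34->12, 37->13, 39->14, 41->15
Step 2: Rank sum for X: R1 = 1 + 2 + 3 + 4 + 5 + 6 + 7.5 + 10 = 38.5.
Step 3: U_X = R1 - n1(n1+1)/2 = 38.5 - 8*9/2 = 38.5 - 36 = 2.5.
       U_Y = n1*n2 - U_X = 56 - 2.5 = 53.5.
Step 4: Ties are present, so use the tie-corrected normal approximation (with continuity correction) for the p-value.
Step 5: p-value = 0.003782; compare to alpha = 0.05. reject H0.

U_X = 2.5, p = 0.003782, reject H0 at alpha = 0.05.


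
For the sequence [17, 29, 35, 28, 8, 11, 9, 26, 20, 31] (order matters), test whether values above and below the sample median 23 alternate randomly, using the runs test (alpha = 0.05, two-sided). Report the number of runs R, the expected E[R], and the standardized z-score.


Step 1: Compute median = 23; label A = above, B = below.
Labels in order: BAAABBBABA  (n_A = 5, n_B = 5)
Step 2: Count runs R = 6.
Step 3: Under H0 (random ordering), E[R] = 2*n_A*n_B/(n_A+n_B) + 1 = 2*5*5/10 + 1 = 6.0000.
        Var[R] = 2*n_A*n_B*(2*n_A*n_B - n_A - n_B) / ((n_A+n_B)^2 * (n_A+n_B-1)) = 2000/900 = 2.2222.
        SD[R] = 1.4907.
Step 4: R = E[R], so z = 0 with no continuity correction.
Step 5: Two-sided p-value via normal approximation = 2*(1 - Phi(|z|)) = 1.000000.
Step 6: alpha = 0.05. fail to reject H0.

R = 6, z = 0.0000, p = 1.000000, fail to reject H0.


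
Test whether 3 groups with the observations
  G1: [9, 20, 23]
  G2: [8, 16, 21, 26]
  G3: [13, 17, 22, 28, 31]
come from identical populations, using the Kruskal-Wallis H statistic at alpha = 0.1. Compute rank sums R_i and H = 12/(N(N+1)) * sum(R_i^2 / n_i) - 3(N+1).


Step 1: Combine all N = 12 observations and assign midranks.
sorted (value, group, rank): (8,G2,1), (9,G1,2), (13,G3,3), (16,G2,4), (17,G3,5), (20,G1,6), (21,G2,7), (22,G3,8), (23,G1,9), (26,G2,10), (28,G3,11), (31,G3,12)
Step 2: Sum ranks within each group.
R_1 = 17 (n_1 = 3)
R_2 = 22 (n_2 = 4)
R_3 = 39 (n_3 = 5)
Step 3: H = 12/(N(N+1)) * sum(R_i^2/n_i) - 3(N+1)
     = 12/(12*13) * (17^2/3 + 22^2/4 + 39^2/5) - 3*13
     = 0.076923 * 521.533 - 39
     = 1.117949.
Step 4: No ties, so H is used without correction.
Step 5: Under H0, H ~ chi^2(2); p-value = 0.571795.
Step 6: alpha = 0.1. fail to reject H0.

H = 1.1179, df = 2, p = 0.571795, fail to reject H0.


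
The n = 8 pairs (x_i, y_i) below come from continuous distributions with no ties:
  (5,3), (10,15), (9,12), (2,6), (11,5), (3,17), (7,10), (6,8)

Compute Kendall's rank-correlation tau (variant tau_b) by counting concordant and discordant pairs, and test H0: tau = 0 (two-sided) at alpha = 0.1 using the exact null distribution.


Step 1: Enumerate the 28 unordered pairs (i,j) with i<j and classify each by sign(x_j-x_i) * sign(y_j-y_i).
  (1,2):dx=+5,dy=+12->C; (1,3):dx=+4,dy=+9->C; (1,4):dx=-3,dy=+3->D; (1,5):dx=+6,dy=+2->C
  (1,6):dx=-2,dy=+14->D; (1,7):dx=+2,dy=+7->C; (1,8):dx=+1,dy=+5->C; (2,3):dx=-1,dy=-3->C
  (2,4):dx=-8,dy=-9->C; (2,5):dx=+1,dy=-10->D; (2,6):dx=-7,dy=+2->D; (2,7):dx=-3,dy=-5->C
  (2,8):dx=-4,dy=-7->C; (3,4):dx=-7,dy=-6->C; (3,5):dx=+2,dy=-7->D; (3,6):dx=-6,dy=+5->D
  (3,7):dx=-2,dy=-2->C; (3,8):dx=-3,dy=-4->C; (4,5):dx=+9,dy=-1->D; (4,6):dx=+1,dy=+11->C
  (4,7):dx=+5,dy=+4->C; (4,8):dx=+4,dy=+2->C; (5,6):dx=-8,dy=+12->D; (5,7):dx=-4,dy=+5->D
  (5,8):dx=-5,dy=+3->D; (6,7):dx=+4,dy=-7->D; (6,8):dx=+3,dy=-9->D; (7,8):dx=-1,dy=-2->C
Step 2: C = 16, D = 12, total pairs = 28.
Step 3: tau = (C - D)/(n(n-1)/2) = (16 - 12)/28 = 0.142857.
Step 4: Exact two-sided p-value (enumerate n! = 40320 permutations of y under H0): p = 0.719544.
Step 5: alpha = 0.1. fail to reject H0.

tau_b = 0.1429 (C=16, D=12), p = 0.719544, fail to reject H0.


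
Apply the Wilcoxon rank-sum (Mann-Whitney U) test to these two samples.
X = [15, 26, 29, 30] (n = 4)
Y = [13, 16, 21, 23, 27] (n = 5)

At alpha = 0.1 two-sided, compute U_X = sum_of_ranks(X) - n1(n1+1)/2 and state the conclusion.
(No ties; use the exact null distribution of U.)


Step 1: Combine and sort all 9 observations; assign midranks.
sorted (value, group): (13,Y), (15,X), (16,Y), (21,Y), (23,Y), (26,X), (27,Y), (29,X), (30,X)
ranks: 13->1, 15->2, 16->3, 21->4, 23->5, 26->6, 27->7, 29->8, 30->9
Step 2: Rank sum for X: R1 = 2 + 6 + 8 + 9 = 25.
Step 3: U_X = R1 - n1(n1+1)/2 = 25 - 4*5/2 = 25 - 10 = 15.
       U_Y = n1*n2 - U_X = 20 - 15 = 5.
Step 4: No ties, so the exact null distribution of U (based on enumerating the C(9,4) = 126 equally likely rank assignments) gives the two-sided p-value.
Step 5: p-value = 0.285714; compare to alpha = 0.1. fail to reject H0.

U_X = 15, p = 0.285714, fail to reject H0 at alpha = 0.1.


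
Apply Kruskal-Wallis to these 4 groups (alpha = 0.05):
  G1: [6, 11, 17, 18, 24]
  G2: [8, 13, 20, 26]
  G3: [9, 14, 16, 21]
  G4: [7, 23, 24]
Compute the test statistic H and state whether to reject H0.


Step 1: Combine all N = 16 observations and assign midranks.
sorted (value, group, rank): (6,G1,1), (7,G4,2), (8,G2,3), (9,G3,4), (11,G1,5), (13,G2,6), (14,G3,7), (16,G3,8), (17,G1,9), (18,G1,10), (20,G2,11), (21,G3,12), (23,G4,13), (24,G1,14.5), (24,G4,14.5), (26,G2,16)
Step 2: Sum ranks within each group.
R_1 = 39.5 (n_1 = 5)
R_2 = 36 (n_2 = 4)
R_3 = 31 (n_3 = 4)
R_4 = 29.5 (n_4 = 3)
Step 3: H = 12/(N(N+1)) * sum(R_i^2/n_i) - 3(N+1)
     = 12/(16*17) * (39.5^2/5 + 36^2/4 + 31^2/4 + 29.5^2/3) - 3*17
     = 0.044118 * 1166.38 - 51
     = 0.458088.
Step 4: Ties present; correction factor C = 1 - 6/(16^3 - 16) = 0.998529. Corrected H = 0.458088 / 0.998529 = 0.458763.
Step 5: Under H0, H ~ chi^2(3); p-value = 0.927853.
Step 6: alpha = 0.05. fail to reject H0.

H = 0.4588, df = 3, p = 0.927853, fail to reject H0.


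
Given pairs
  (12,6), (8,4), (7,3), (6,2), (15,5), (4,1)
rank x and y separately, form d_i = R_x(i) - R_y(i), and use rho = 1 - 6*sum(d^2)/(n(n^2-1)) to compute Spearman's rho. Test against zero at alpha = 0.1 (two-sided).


Step 1: Rank x and y separately (midranks; no ties here).
rank(x): 12->5, 8->4, 7->3, 6->2, 15->6, 4->1
rank(y): 6->6, 4->4, 3->3, 2->2, 5->5, 1->1
Step 2: d_i = R_x(i) - R_y(i); compute d_i^2.
  (5-6)^2=1, (4-4)^2=0, (3-3)^2=0, (2-2)^2=0, (6-5)^2=1, (1-1)^2=0
sum(d^2) = 2.
Step 3: rho = 1 - 6*2 / (6*(6^2 - 1)) = 1 - 12/210 = 0.942857.
Step 4: Under H0, t = rho * sqrt((n-2)/(1-rho^2)) = 5.6595 ~ t(4).
Step 5: Two-sided p-value from the t-distribution with 4 df = 0.004805.
Step 6: alpha = 0.1. reject H0.

rho = 0.9429, p = 0.004805, reject H0 at alpha = 0.1.


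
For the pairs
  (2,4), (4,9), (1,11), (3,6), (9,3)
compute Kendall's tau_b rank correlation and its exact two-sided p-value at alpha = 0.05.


Step 1: Enumerate the 10 unordered pairs (i,j) with i<j and classify each by sign(x_j-x_i) * sign(y_j-y_i).
  (1,2):dx=+2,dy=+5->C; (1,3):dx=-1,dy=+7->D; (1,4):dx=+1,dy=+2->C; (1,5):dx=+7,dy=-1->D
  (2,3):dx=-3,dy=+2->D; (2,4):dx=-1,dy=-3->C; (2,5):dx=+5,dy=-6->D; (3,4):dx=+2,dy=-5->D
  (3,5):dx=+8,dy=-8->D; (4,5):dx=+6,dy=-3->D
Step 2: C = 3, D = 7, total pairs = 10.
Step 3: tau = (C - D)/(n(n-1)/2) = (3 - 7)/10 = -0.400000.
Step 4: Exact two-sided p-value (enumerate n! = 120 permutations of y under H0): p = 0.483333.
Step 5: alpha = 0.05. fail to reject H0.

tau_b = -0.4000 (C=3, D=7), p = 0.483333, fail to reject H0.


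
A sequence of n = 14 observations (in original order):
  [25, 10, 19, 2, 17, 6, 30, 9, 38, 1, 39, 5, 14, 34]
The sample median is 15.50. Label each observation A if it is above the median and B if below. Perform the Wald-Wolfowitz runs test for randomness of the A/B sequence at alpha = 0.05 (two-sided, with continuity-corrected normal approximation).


Step 1: Compute median = 15.50; label A = above, B = below.
Labels in order: ABABABABABABBA  (n_A = 7, n_B = 7)
Step 2: Count runs R = 13.
Step 3: Under H0 (random ordering), E[R] = 2*n_A*n_B/(n_A+n_B) + 1 = 2*7*7/14 + 1 = 8.0000.
        Var[R] = 2*n_A*n_B*(2*n_A*n_B - n_A - n_B) / ((n_A+n_B)^2 * (n_A+n_B-1)) = 8232/2548 = 3.2308.
        SD[R] = 1.7974.
Step 4: Continuity-corrected z = (R - 0.5 - E[R]) / SD[R] = (13 - 0.5 - 8.0000) / 1.7974 = 2.5036.
Step 5: Two-sided p-value via normal approximation = 2*(1 - Phi(|z|)) = 0.012295.
Step 6: alpha = 0.05. reject H0.

R = 13, z = 2.5036, p = 0.012295, reject H0.


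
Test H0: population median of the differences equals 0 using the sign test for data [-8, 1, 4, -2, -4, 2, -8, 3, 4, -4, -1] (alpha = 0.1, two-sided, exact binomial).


Step 1: Discard zero differences. Original n = 11; n_eff = number of nonzero differences = 11.
Nonzero differences (with sign): -8, +1, +4, -2, -4, +2, -8, +3, +4, -4, -1
Step 2: Count signs: positive = 5, negative = 6.
Step 3: Under H0: P(positive) = 0.5, so the number of positives S ~ Bin(11, 0.5).
Step 4: Two-sided exact p-value = sum of Bin(11,0.5) probabilities at or below the observed probability = 1.000000.
Step 5: alpha = 0.1. fail to reject H0.

n_eff = 11, pos = 5, neg = 6, p = 1.000000, fail to reject H0.


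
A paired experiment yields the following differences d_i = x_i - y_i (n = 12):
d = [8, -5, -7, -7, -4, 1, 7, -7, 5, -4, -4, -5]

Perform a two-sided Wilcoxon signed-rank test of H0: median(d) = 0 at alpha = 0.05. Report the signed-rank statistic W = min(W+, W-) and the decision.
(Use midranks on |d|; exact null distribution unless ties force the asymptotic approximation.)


Step 1: Drop any zero differences (none here) and take |d_i|.
|d| = [8, 5, 7, 7, 4, 1, 7, 7, 5, 4, 4, 5]
Step 2: Midrank |d_i| (ties get averaged ranks).
ranks: |8|->12, |5|->6, |7|->9.5, |7|->9.5, |4|->3, |1|->1, |7|->9.5, |7|->9.5, |5|->6, |4|->3, |4|->3, |5|->6
Step 3: Attach original signs; sum ranks with positive sign and with negative sign.
W+ = 12 + 1 + 9.5 + 6 = 28.5
W- = 6 + 9.5 + 9.5 + 3 + 9.5 + 3 + 3 + 6 = 49.5
(Check: W+ + W- = 78 should equal n(n+1)/2 = 78.)
Step 4: Test statistic W = min(W+, W-) = 28.5.
Step 5: Ties in |d|, so use the tie-corrected normal approximation.
        E[W] = n(n+1)/4 = 12*13/4 = 39.
        Tie groups: |d|=4 (t=3), |d|=5 (t=3), |d|=7 (t=4); sum(t^3 - t) = 108.
        Var[W] = n(n+1)(2n+1)/24 - sum(t^3-t)/48 = 3900/24 - 108/48 = 160.25.
        z = (W - E[W]) / sqrt(Var[W]) = (28.5 - 39) / 12.6590 = -0.8295.
        Two-sided p = 2*Phi(z) = 0.406850.
Step 6: alpha = 0.05. fail to reject H0.

W+ = 28.5, W- = 49.5, W = min = 28.5, p = 0.406850, fail to reject H0.


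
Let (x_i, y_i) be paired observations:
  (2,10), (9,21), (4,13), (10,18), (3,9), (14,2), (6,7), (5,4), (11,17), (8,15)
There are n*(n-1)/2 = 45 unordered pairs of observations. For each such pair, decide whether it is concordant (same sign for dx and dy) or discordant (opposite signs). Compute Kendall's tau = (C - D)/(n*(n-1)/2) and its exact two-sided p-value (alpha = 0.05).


Step 1: Enumerate the 45 unordered pairs (i,j) with i<j and classify each by sign(x_j-x_i) * sign(y_j-y_i).
  (1,2):dx=+7,dy=+11->C; (1,3):dx=+2,dy=+3->C; (1,4):dx=+8,dy=+8->C; (1,5):dx=+1,dy=-1->D
  (1,6):dx=+12,dy=-8->D; (1,7):dx=+4,dy=-3->D; (1,8):dx=+3,dy=-6->D; (1,9):dx=+9,dy=+7->C
  (1,10):dx=+6,dy=+5->C; (2,3):dx=-5,dy=-8->C; (2,4):dx=+1,dy=-3->D; (2,5):dx=-6,dy=-12->C
  (2,6):dx=+5,dy=-19->D; (2,7):dx=-3,dy=-14->C; (2,8):dx=-4,dy=-17->C; (2,9):dx=+2,dy=-4->D
  (2,10):dx=-1,dy=-6->C; (3,4):dx=+6,dy=+5->C; (3,5):dx=-1,dy=-4->C; (3,6):dx=+10,dy=-11->D
  (3,7):dx=+2,dy=-6->D; (3,8):dx=+1,dy=-9->D; (3,9):dx=+7,dy=+4->C; (3,10):dx=+4,dy=+2->C
  (4,5):dx=-7,dy=-9->C; (4,6):dx=+4,dy=-16->D; (4,7):dx=-4,dy=-11->C; (4,8):dx=-5,dy=-14->C
  (4,9):dx=+1,dy=-1->D; (4,10):dx=-2,dy=-3->C; (5,6):dx=+11,dy=-7->D; (5,7):dx=+3,dy=-2->D
  (5,8):dx=+2,dy=-5->D; (5,9):dx=+8,dy=+8->C; (5,10):dx=+5,dy=+6->C; (6,7):dx=-8,dy=+5->D
  (6,8):dx=-9,dy=+2->D; (6,9):dx=-3,dy=+15->D; (6,10):dx=-6,dy=+13->D; (7,8):dx=-1,dy=-3->C
  (7,9):dx=+5,dy=+10->C; (7,10):dx=+2,dy=+8->C; (8,9):dx=+6,dy=+13->C; (8,10):dx=+3,dy=+11->C
  (9,10):dx=-3,dy=-2->C
Step 2: C = 26, D = 19, total pairs = 45.
Step 3: tau = (C - D)/(n(n-1)/2) = (26 - 19)/45 = 0.155556.
Step 4: Exact two-sided p-value (enumerate n! = 3628800 permutations of y under H0): p = 0.600654.
Step 5: alpha = 0.05. fail to reject H0.

tau_b = 0.1556 (C=26, D=19), p = 0.600654, fail to reject H0.


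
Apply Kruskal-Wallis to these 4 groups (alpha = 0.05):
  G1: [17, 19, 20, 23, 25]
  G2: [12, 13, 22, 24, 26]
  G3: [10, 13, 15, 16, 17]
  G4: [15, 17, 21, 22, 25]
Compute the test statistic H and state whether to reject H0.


Step 1: Combine all N = 20 observations and assign midranks.
sorted (value, group, rank): (10,G3,1), (12,G2,2), (13,G2,3.5), (13,G3,3.5), (15,G3,5.5), (15,G4,5.5), (16,G3,7), (17,G1,9), (17,G3,9), (17,G4,9), (19,G1,11), (20,G1,12), (21,G4,13), (22,G2,14.5), (22,G4,14.5), (23,G1,16), (24,G2,17), (25,G1,18.5), (25,G4,18.5), (26,G2,20)
Step 2: Sum ranks within each group.
R_1 = 66.5 (n_1 = 5)
R_2 = 57 (n_2 = 5)
R_3 = 26 (n_3 = 5)
R_4 = 60.5 (n_4 = 5)
Step 3: H = 12/(N(N+1)) * sum(R_i^2/n_i) - 3(N+1)
     = 12/(20*21) * (66.5^2/5 + 57^2/5 + 26^2/5 + 60.5^2/5) - 3*21
     = 0.028571 * 2401.5 - 63
     = 5.614286.
Step 4: Ties present; correction factor C = 1 - 48/(20^3 - 20) = 0.993985. Corrected H = 5.614286 / 0.993985 = 5.648260.
Step 5: Under H0, H ~ chi^2(3); p-value = 0.130035.
Step 6: alpha = 0.05. fail to reject H0.

H = 5.6483, df = 3, p = 0.130035, fail to reject H0.


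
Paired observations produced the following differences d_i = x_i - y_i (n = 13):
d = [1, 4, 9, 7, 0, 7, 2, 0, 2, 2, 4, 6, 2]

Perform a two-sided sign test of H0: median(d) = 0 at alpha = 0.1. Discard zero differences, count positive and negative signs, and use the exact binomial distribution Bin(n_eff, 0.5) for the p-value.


Step 1: Discard zero differences. Original n = 13; n_eff = number of nonzero differences = 11.
Nonzero differences (with sign): +1, +4, +9, +7, +7, +2, +2, +2, +4, +6, +2
Step 2: Count signs: positive = 11, negative = 0.
Step 3: Under H0: P(positive) = 0.5, so the number of positives S ~ Bin(11, 0.5).
Step 4: Two-sided exact p-value = sum of Bin(11,0.5) probabilities at or below the observed probability = 0.000977.
Step 5: alpha = 0.1. reject H0.

n_eff = 11, pos = 11, neg = 0, p = 0.000977, reject H0.


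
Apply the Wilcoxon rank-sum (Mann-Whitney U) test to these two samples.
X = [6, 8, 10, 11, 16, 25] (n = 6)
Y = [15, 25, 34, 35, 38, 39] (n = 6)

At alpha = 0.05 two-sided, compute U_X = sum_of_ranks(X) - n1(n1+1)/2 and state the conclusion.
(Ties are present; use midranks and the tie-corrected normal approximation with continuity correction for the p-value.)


Step 1: Combine and sort all 12 observations; assign midranks.
sorted (value, group): (6,X), (8,X), (10,X), (11,X), (15,Y), (16,X), (25,X), (25,Y), (34,Y), (35,Y), (38,Y), (39,Y)
ranks: 6->1, 8->2, 10->3, 11->4, 15->5, 16->6, 25->7.5, 25->7.5, 34->9, 35->10, 38->11, 39->12
Step 2: Rank sum for X: R1 = 1 + 2 + 3 + 4 + 6 + 7.5 = 23.5.
Step 3: U_X = R1 - n1(n1+1)/2 = 23.5 - 6*7/2 = 23.5 - 21 = 2.5.
       U_Y = n1*n2 - U_X = 36 - 2.5 = 33.5.
Step 4: Ties are present, so use the tie-corrected normal approximation (with continuity correction) for the p-value.
Step 5: p-value = 0.016122; compare to alpha = 0.05. reject H0.

U_X = 2.5, p = 0.016122, reject H0 at alpha = 0.05.


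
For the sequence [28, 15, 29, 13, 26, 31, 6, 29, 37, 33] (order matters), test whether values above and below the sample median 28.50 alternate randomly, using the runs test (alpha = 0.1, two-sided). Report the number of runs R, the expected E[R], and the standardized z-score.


Step 1: Compute median = 28.50; label A = above, B = below.
Labels in order: BBABBABAAA  (n_A = 5, n_B = 5)
Step 2: Count runs R = 6.
Step 3: Under H0 (random ordering), E[R] = 2*n_A*n_B/(n_A+n_B) + 1 = 2*5*5/10 + 1 = 6.0000.
        Var[R] = 2*n_A*n_B*(2*n_A*n_B - n_A - n_B) / ((n_A+n_B)^2 * (n_A+n_B-1)) = 2000/900 = 2.2222.
        SD[R] = 1.4907.
Step 4: R = E[R], so z = 0 with no continuity correction.
Step 5: Two-sided p-value via normal approximation = 2*(1 - Phi(|z|)) = 1.000000.
Step 6: alpha = 0.1. fail to reject H0.

R = 6, z = 0.0000, p = 1.000000, fail to reject H0.


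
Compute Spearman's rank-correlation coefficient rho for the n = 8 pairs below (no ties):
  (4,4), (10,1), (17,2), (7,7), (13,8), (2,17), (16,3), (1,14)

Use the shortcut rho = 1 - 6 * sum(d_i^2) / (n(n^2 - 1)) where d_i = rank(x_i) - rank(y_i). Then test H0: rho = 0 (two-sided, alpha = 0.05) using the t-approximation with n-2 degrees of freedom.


Step 1: Rank x and y separately (midranks; no ties here).
rank(x): 4->3, 10->5, 17->8, 7->4, 13->6, 2->2, 16->7, 1->1
rank(y): 4->4, 1->1, 2->2, 7->5, 8->6, 17->8, 3->3, 14->7
Step 2: d_i = R_x(i) - R_y(i); compute d_i^2.
  (3-4)^2=1, (5-1)^2=16, (8-2)^2=36, (4-5)^2=1, (6-6)^2=0, (2-8)^2=36, (7-3)^2=16, (1-7)^2=36
sum(d^2) = 142.
Step 3: rho = 1 - 6*142 / (8*(8^2 - 1)) = 1 - 852/504 = -0.690476.
Step 4: Under H0, t = rho * sqrt((n-2)/(1-rho^2)) = -2.3382 ~ t(6).
Step 5: Two-sided p-value from the t-distribution with 6 df = 0.057990.
Step 6: alpha = 0.05. fail to reject H0.

rho = -0.6905, p = 0.057990, fail to reject H0 at alpha = 0.05.


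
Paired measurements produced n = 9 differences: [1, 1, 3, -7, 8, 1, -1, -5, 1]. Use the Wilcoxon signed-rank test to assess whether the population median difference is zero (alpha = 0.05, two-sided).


Step 1: Drop any zero differences (none here) and take |d_i|.
|d| = [1, 1, 3, 7, 8, 1, 1, 5, 1]
Step 2: Midrank |d_i| (ties get averaged ranks).
ranks: |1|->3, |1|->3, |3|->6, |7|->8, |8|->9, |1|->3, |1|->3, |5|->7, |1|->3
Step 3: Attach original signs; sum ranks with positive sign and with negative sign.
W+ = 3 + 3 + 6 + 9 + 3 + 3 = 27
W- = 8 + 3 + 7 = 18
(Check: W+ + W- = 45 should equal n(n+1)/2 = 45.)
Step 4: Test statistic W = min(W+, W-) = 18.
Step 5: Ties in |d|, so use the tie-corrected normal approximation.
        E[W] = n(n+1)/4 = 9*10/4 = 22.5.
        Tie groups: |d|=1 (t=5); sum(t^3 - t) = 120.
        Var[W] = n(n+1)(2n+1)/24 - sum(t^3-t)/48 = 1710/24 - 120/48 = 68.75.
        z = (W - E[W]) / sqrt(Var[W]) = (18 - 22.5) / 8.2916 = -0.5427.
        Two-sided p = 2*Phi(z) = 0.587322.
Step 6: alpha = 0.05. fail to reject H0.

W+ = 27, W- = 18, W = min = 18, p = 0.587322, fail to reject H0.


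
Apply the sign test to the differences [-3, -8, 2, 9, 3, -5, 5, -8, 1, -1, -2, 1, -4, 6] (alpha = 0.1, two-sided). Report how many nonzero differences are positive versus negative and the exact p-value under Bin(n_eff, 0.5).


Step 1: Discard zero differences. Original n = 14; n_eff = number of nonzero differences = 14.
Nonzero differences (with sign): -3, -8, +2, +9, +3, -5, +5, -8, +1, -1, -2, +1, -4, +6
Step 2: Count signs: positive = 7, negative = 7.
Step 3: Under H0: P(positive) = 0.5, so the number of positives S ~ Bin(14, 0.5).
Step 4: Two-sided exact p-value = sum of Bin(14,0.5) probabilities at or below the observed probability = 1.000000.
Step 5: alpha = 0.1. fail to reject H0.

n_eff = 14, pos = 7, neg = 7, p = 1.000000, fail to reject H0.


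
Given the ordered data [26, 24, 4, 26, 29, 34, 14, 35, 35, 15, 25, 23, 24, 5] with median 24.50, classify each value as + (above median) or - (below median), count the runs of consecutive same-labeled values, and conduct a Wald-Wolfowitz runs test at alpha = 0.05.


Step 1: Compute median = 24.50; label A = above, B = below.
Labels in order: ABBAAABAABABBB  (n_A = 7, n_B = 7)
Step 2: Count runs R = 8.
Step 3: Under H0 (random ordering), E[R] = 2*n_A*n_B/(n_A+n_B) + 1 = 2*7*7/14 + 1 = 8.0000.
        Var[R] = 2*n_A*n_B*(2*n_A*n_B - n_A - n_B) / ((n_A+n_B)^2 * (n_A+n_B-1)) = 8232/2548 = 3.2308.
        SD[R] = 1.7974.
Step 4: R = E[R], so z = 0 with no continuity correction.
Step 5: Two-sided p-value via normal approximation = 2*(1 - Phi(|z|)) = 1.000000.
Step 6: alpha = 0.05. fail to reject H0.

R = 8, z = 0.0000, p = 1.000000, fail to reject H0.


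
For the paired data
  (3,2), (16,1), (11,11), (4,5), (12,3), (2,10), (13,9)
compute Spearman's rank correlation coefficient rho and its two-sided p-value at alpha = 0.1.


Step 1: Rank x and y separately (midranks; no ties here).
rank(x): 3->2, 16->7, 11->4, 4->3, 12->5, 2->1, 13->6
rank(y): 2->2, 1->1, 11->7, 5->4, 3->3, 10->6, 9->5
Step 2: d_i = R_x(i) - R_y(i); compute d_i^2.
  (2-2)^2=0, (7-1)^2=36, (4-7)^2=9, (3-4)^2=1, (5-3)^2=4, (1-6)^2=25, (6-5)^2=1
sum(d^2) = 76.
Step 3: rho = 1 - 6*76 / (7*(7^2 - 1)) = 1 - 456/336 = -0.357143.
Step 4: Under H0, t = rho * sqrt((n-2)/(1-rho^2)) = -0.8550 ~ t(5).
Step 5: Two-sided p-value from the t-distribution with 5 df = 0.431611.
Step 6: alpha = 0.1. fail to reject H0.

rho = -0.3571, p = 0.431611, fail to reject H0 at alpha = 0.1.


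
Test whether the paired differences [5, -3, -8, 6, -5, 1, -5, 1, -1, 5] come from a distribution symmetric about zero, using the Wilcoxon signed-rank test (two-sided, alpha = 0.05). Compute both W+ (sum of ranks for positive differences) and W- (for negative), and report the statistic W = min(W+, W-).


Step 1: Drop any zero differences (none here) and take |d_i|.
|d| = [5, 3, 8, 6, 5, 1, 5, 1, 1, 5]
Step 2: Midrank |d_i| (ties get averaged ranks).
ranks: |5|->6.5, |3|->4, |8|->10, |6|->9, |5|->6.5, |1|->2, |5|->6.5, |1|->2, |1|->2, |5|->6.5
Step 3: Attach original signs; sum ranks with positive sign and with negative sign.
W+ = 6.5 + 9 + 2 + 2 + 6.5 = 26
W- = 4 + 10 + 6.5 + 6.5 + 2 = 29
(Check: W+ + W- = 55 should equal n(n+1)/2 = 55.)
Step 4: Test statistic W = min(W+, W-) = 26.
Step 5: Ties in |d|, so use the tie-corrected normal approximation.
        E[W] = n(n+1)/4 = 10*11/4 = 27.5.
        Tie groups: |d|=1 (t=3), |d|=5 (t=4); sum(t^3 - t) = 84.
        Var[W] = n(n+1)(2n+1)/24 - sum(t^3-t)/48 = 2310/24 - 84/48 = 94.5.
        z = (W - E[W]) / sqrt(Var[W]) = (26 - 27.5) / 9.7211 = -0.1543.
        Two-sided p = 2*Phi(z) = 0.877371.
Step 6: alpha = 0.05. fail to reject H0.

W+ = 26, W- = 29, W = min = 26, p = 0.877371, fail to reject H0.


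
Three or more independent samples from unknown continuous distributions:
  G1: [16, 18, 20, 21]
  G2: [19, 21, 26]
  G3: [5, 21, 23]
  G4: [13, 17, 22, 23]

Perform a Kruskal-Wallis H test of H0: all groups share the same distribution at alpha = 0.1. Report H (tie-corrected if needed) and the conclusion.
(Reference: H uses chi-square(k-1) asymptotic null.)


Step 1: Combine all N = 14 observations and assign midranks.
sorted (value, group, rank): (5,G3,1), (13,G4,2), (16,G1,3), (17,G4,4), (18,G1,5), (19,G2,6), (20,G1,7), (21,G1,9), (21,G2,9), (21,G3,9), (22,G4,11), (23,G3,12.5), (23,G4,12.5), (26,G2,14)
Step 2: Sum ranks within each group.
R_1 = 24 (n_1 = 4)
R_2 = 29 (n_2 = 3)
R_3 = 22.5 (n_3 = 3)
R_4 = 29.5 (n_4 = 4)
Step 3: H = 12/(N(N+1)) * sum(R_i^2/n_i) - 3(N+1)
     = 12/(14*15) * (24^2/4 + 29^2/3 + 22.5^2/3 + 29.5^2/4) - 3*15
     = 0.057143 * 810.646 - 45
     = 1.322619.
Step 4: Ties present; correction factor C = 1 - 30/(14^3 - 14) = 0.989011. Corrected H = 1.322619 / 0.989011 = 1.337315.
Step 5: Under H0, H ~ chi^2(3); p-value = 0.720292.
Step 6: alpha = 0.1. fail to reject H0.

H = 1.3373, df = 3, p = 0.720292, fail to reject H0.


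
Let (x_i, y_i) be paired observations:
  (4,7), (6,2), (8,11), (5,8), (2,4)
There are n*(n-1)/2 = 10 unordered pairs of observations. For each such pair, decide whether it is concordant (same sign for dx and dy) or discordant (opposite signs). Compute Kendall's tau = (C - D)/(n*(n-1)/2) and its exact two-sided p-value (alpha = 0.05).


Step 1: Enumerate the 10 unordered pairs (i,j) with i<j and classify each by sign(x_j-x_i) * sign(y_j-y_i).
  (1,2):dx=+2,dy=-5->D; (1,3):dx=+4,dy=+4->C; (1,4):dx=+1,dy=+1->C; (1,5):dx=-2,dy=-3->C
  (2,3):dx=+2,dy=+9->C; (2,4):dx=-1,dy=+6->D; (2,5):dx=-4,dy=+2->D; (3,4):dx=-3,dy=-3->C
  (3,5):dx=-6,dy=-7->C; (4,5):dx=-3,dy=-4->C
Step 2: C = 7, D = 3, total pairs = 10.
Step 3: tau = (C - D)/(n(n-1)/2) = (7 - 3)/10 = 0.400000.
Step 4: Exact two-sided p-value (enumerate n! = 120 permutations of y under H0): p = 0.483333.
Step 5: alpha = 0.05. fail to reject H0.

tau_b = 0.4000 (C=7, D=3), p = 0.483333, fail to reject H0.


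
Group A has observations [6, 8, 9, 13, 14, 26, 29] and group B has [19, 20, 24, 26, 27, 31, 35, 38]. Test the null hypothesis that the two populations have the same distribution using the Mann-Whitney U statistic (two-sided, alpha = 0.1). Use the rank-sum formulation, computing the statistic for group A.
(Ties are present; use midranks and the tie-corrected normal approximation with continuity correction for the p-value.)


Step 1: Combine and sort all 15 observations; assign midranks.
sorted (value, group): (6,X), (8,X), (9,X), (13,X), (14,X), (19,Y), (20,Y), (24,Y), (26,X), (26,Y), (27,Y), (29,X), (31,Y), (35,Y), (38,Y)
ranks: 6->1, 8->2, 9->3, 13->4, 14->5, 19->6, 20->7, 24->8, 26->9.5, 26->9.5, 27->11, 29->12, 31->13, 35->14, 38->15
Step 2: Rank sum for X: R1 = 1 + 2 + 3 + 4 + 5 + 9.5 + 12 = 36.5.
Step 3: U_X = R1 - n1(n1+1)/2 = 36.5 - 7*8/2 = 36.5 - 28 = 8.5.
       U_Y = n1*n2 - U_X = 56 - 8.5 = 47.5.
Step 4: Ties are present, so use the tie-corrected normal approximation (with continuity correction) for the p-value.
Step 5: p-value = 0.027751; compare to alpha = 0.1. reject H0.

U_X = 8.5, p = 0.027751, reject H0 at alpha = 0.1.


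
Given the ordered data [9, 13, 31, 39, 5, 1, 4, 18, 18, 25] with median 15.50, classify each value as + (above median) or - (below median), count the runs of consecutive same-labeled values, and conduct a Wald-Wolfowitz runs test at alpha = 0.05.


Step 1: Compute median = 15.50; label A = above, B = below.
Labels in order: BBAABBBAAA  (n_A = 5, n_B = 5)
Step 2: Count runs R = 4.
Step 3: Under H0 (random ordering), E[R] = 2*n_A*n_B/(n_A+n_B) + 1 = 2*5*5/10 + 1 = 6.0000.
        Var[R] = 2*n_A*n_B*(2*n_A*n_B - n_A - n_B) / ((n_A+n_B)^2 * (n_A+n_B-1)) = 2000/900 = 2.2222.
        SD[R] = 1.4907.
Step 4: Continuity-corrected z = (R + 0.5 - E[R]) / SD[R] = (4 + 0.5 - 6.0000) / 1.4907 = -1.0062.
Step 5: Two-sided p-value via normal approximation = 2*(1 - Phi(|z|)) = 0.314305.
Step 6: alpha = 0.05. fail to reject H0.

R = 4, z = -1.0062, p = 0.314305, fail to reject H0.


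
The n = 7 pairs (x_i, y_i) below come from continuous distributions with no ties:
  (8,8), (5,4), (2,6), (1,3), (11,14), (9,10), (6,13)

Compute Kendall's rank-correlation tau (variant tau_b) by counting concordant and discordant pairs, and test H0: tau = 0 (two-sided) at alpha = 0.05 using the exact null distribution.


Step 1: Enumerate the 21 unordered pairs (i,j) with i<j and classify each by sign(x_j-x_i) * sign(y_j-y_i).
  (1,2):dx=-3,dy=-4->C; (1,3):dx=-6,dy=-2->C; (1,4):dx=-7,dy=-5->C; (1,5):dx=+3,dy=+6->C
  (1,6):dx=+1,dy=+2->C; (1,7):dx=-2,dy=+5->D; (2,3):dx=-3,dy=+2->D; (2,4):dx=-4,dy=-1->C
  (2,5):dx=+6,dy=+10->C; (2,6):dx=+4,dy=+6->C; (2,7):dx=+1,dy=+9->C; (3,4):dx=-1,dy=-3->C
  (3,5):dx=+9,dy=+8->C; (3,6):dx=+7,dy=+4->C; (3,7):dx=+4,dy=+7->C; (4,5):dx=+10,dy=+11->C
  (4,6):dx=+8,dy=+7->C; (4,7):dx=+5,dy=+10->C; (5,6):dx=-2,dy=-4->C; (5,7):dx=-5,dy=-1->C
  (6,7):dx=-3,dy=+3->D
Step 2: C = 18, D = 3, total pairs = 21.
Step 3: tau = (C - D)/(n(n-1)/2) = (18 - 3)/21 = 0.714286.
Step 4: Exact two-sided p-value (enumerate n! = 5040 permutations of y under H0): p = 0.030159.
Step 5: alpha = 0.05. reject H0.

tau_b = 0.7143 (C=18, D=3), p = 0.030159, reject H0.


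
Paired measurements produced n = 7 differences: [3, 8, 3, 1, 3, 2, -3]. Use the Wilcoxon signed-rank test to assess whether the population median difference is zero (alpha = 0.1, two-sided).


Step 1: Drop any zero differences (none here) and take |d_i|.
|d| = [3, 8, 3, 1, 3, 2, 3]
Step 2: Midrank |d_i| (ties get averaged ranks).
ranks: |3|->4.5, |8|->7, |3|->4.5, |1|->1, |3|->4.5, |2|->2, |3|->4.5
Step 3: Attach original signs; sum ranks with positive sign and with negative sign.
W+ = 4.5 + 7 + 4.5 + 1 + 4.5 + 2 = 23.5
W- = 4.5 = 4.5
(Check: W+ + W- = 28 should equal n(n+1)/2 = 28.)
Step 4: Test statistic W = min(W+, W-) = 4.5.
Step 5: Ties in |d|, so use the tie-corrected normal approximation.
        E[W] = n(n+1)/4 = 7*8/4 = 14.
        Tie groups: |d|=3 (t=4); sum(t^3 - t) = 60.
        Var[W] = n(n+1)(2n+1)/24 - sum(t^3-t)/48 = 840/24 - 60/48 = 33.75.
        z = (W - E[W]) / sqrt(Var[W]) = (4.5 - 14) / 5.8095 = -1.6353.
        Two-sided p = 2*Phi(z) = 0.101995.
Step 6: alpha = 0.1. fail to reject H0.

W+ = 23.5, W- = 4.5, W = min = 4.5, p = 0.101995, fail to reject H0.


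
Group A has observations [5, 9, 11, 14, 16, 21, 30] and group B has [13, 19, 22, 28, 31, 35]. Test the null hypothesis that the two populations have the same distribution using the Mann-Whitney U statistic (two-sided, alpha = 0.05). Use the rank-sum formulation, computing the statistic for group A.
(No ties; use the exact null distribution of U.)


Step 1: Combine and sort all 13 observations; assign midranks.
sorted (value, group): (5,X), (9,X), (11,X), (13,Y), (14,X), (16,X), (19,Y), (21,X), (22,Y), (28,Y), (30,X), (31,Y), (35,Y)
ranks: 5->1, 9->2, 11->3, 13->4, 14->5, 16->6, 19->7, 21->8, 22->9, 28->10, 30->11, 31->12, 35->13
Step 2: Rank sum for X: R1 = 1 + 2 + 3 + 5 + 6 + 8 + 11 = 36.
Step 3: U_X = R1 - n1(n1+1)/2 = 36 - 7*8/2 = 36 - 28 = 8.
       U_Y = n1*n2 - U_X = 42 - 8 = 34.
Step 4: No ties, so the exact null distribution of U (based on enumerating the C(13,7) = 1716 equally likely rank assignments) gives the two-sided p-value.
Step 5: p-value = 0.073427; compare to alpha = 0.05. fail to reject H0.

U_X = 8, p = 0.073427, fail to reject H0 at alpha = 0.05.
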